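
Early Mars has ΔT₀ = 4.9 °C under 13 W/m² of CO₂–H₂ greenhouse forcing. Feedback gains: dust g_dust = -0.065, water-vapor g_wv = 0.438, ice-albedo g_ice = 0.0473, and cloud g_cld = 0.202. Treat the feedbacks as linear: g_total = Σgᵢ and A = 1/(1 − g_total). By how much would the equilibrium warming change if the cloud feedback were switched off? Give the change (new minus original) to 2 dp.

Original: g = 0.6223, ΔT = 4.9/(1−0.6223) = 12.9733 °C.
Without cloud: g' = 0.4203, ΔT' = 4.9/(1−0.4203) = 8.4526 °C.
Change = 8.4526 − 12.9733 = -4.52 °C.

-4.52 °C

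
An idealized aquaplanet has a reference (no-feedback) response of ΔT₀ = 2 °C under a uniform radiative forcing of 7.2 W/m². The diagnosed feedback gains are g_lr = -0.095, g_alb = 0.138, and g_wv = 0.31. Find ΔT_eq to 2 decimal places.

Total gain g = -0.095 + 0.138 + 0.31 = 0.353.
Amplification A = 1/(1 − 0.353) = 1.546.
ΔT = 2 × 1.546 = 3.09 °C.

3.09 °C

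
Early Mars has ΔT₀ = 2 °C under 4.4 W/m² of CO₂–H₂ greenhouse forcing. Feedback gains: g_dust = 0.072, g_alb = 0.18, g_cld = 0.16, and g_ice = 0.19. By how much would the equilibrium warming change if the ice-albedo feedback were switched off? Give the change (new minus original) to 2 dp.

Original: g = 0.602, ΔT = 2/(1−0.602) = 5.0251 °C.
Without ice-albedo: g' = 0.412, ΔT' = 2/(1−0.412) = 3.4014 °C.
Change = 3.4014 − 5.0251 = -1.62 °C.

-1.62 °C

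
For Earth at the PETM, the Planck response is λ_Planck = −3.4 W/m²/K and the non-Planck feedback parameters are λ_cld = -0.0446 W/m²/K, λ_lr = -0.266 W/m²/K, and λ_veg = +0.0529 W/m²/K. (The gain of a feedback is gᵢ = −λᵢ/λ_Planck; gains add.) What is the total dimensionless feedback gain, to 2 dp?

Convert to gains: g_cld = -0.0446/3.4 = -0.01312; g_lr = -0.266/3.4 = -0.07824; g_veg = 0.0529/3.4 = 0.01556.
Total gain g = -0.0758.

-0.08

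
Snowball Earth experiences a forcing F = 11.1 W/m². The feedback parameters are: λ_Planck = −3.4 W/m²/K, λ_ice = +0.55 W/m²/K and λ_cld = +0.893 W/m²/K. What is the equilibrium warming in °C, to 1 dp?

5.7 °C

Net feedback parameter λ = (−3.4) + (+0.55) + (+0.893) = -1.957 W/m²/K.
ΔT = −F/λ = −11.1/(-1.957) = 5.7 °C.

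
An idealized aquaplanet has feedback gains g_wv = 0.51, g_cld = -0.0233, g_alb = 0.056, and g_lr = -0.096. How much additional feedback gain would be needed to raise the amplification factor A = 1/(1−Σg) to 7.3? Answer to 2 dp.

0.42

Current total gain = 0.4467.
Target gain for A = 7.3: g* = 1 − 1/7.3 = 0.863.
Additional gain needed = 0.863 − 0.4467 = 0.42.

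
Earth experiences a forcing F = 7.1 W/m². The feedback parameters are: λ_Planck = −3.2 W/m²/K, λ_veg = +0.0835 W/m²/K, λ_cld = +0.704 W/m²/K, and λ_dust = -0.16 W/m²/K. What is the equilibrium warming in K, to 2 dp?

Net feedback parameter λ = (−3.2) + (+0.0835) + (+0.704) + (-0.16) = -2.5725 W/m²/K.
ΔT = −F/λ = −7.1/(-2.5725) = 2.76 K.

2.76 K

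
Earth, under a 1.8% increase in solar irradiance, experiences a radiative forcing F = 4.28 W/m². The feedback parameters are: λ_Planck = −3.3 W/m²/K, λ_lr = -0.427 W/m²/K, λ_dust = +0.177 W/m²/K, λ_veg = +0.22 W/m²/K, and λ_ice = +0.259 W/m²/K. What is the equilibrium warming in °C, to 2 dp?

Net feedback parameter λ = (−3.3) + (-0.427) + (+0.177) + (+0.22) + (+0.259) = -3.071 W/m²/K.
ΔT = −F/λ = −4.28/(-3.071) = 1.39 °C.

1.39 °C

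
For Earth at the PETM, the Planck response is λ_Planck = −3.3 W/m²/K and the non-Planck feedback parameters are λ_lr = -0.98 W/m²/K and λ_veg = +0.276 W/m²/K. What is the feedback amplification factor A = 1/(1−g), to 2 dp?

Convert to gains: g_lr = -0.98/3.3 = -0.297; g_veg = 0.276/3.3 = 0.08364.
Total gain g = -0.21336.
A = 1/(1 + 0.21336) = 0.82.

0.82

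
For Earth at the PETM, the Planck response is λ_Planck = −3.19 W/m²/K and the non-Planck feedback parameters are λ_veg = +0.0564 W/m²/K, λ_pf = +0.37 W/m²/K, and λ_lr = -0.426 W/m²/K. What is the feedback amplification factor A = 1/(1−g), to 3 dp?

Convert to gains: g_veg = 0.0564/3.19 = 0.01768; g_pf = 0.37/3.19 = 0.116; g_lr = -0.426/3.19 = -0.1335.
Total gain g = 0.00018.
A = 1/(1 − 0.00018) = 1.000.

1.000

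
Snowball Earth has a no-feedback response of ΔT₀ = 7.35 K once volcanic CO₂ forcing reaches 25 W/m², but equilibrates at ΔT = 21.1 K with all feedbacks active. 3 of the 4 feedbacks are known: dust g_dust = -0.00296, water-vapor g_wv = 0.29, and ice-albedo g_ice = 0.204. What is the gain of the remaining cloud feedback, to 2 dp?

0.16

Amplification A = ΔT/ΔT₀ = 21.1/7.35 = 2.871.
Total gain g = 1 − 1/A = 1 − 1/2.871 = 0.6517.
Known gains sum to -0.00296 + 0.29 + 0.204 = 0.49104.
g_cld = 0.6517 − 0.49104 = 0.16.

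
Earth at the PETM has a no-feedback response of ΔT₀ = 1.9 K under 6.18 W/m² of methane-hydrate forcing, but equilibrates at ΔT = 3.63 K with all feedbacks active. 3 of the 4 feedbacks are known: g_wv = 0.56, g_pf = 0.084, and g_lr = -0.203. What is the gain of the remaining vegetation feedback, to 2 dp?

0.04

Amplification A = ΔT/ΔT₀ = 3.63/1.9 = 1.911.
Total gain g = 1 − 1/A = 1 − 1/1.911 = 0.4767.
Known gains sum to 0.56 + 0.084 − 0.203 = 0.441.
g_veg = 0.4767 − 0.441 = 0.04.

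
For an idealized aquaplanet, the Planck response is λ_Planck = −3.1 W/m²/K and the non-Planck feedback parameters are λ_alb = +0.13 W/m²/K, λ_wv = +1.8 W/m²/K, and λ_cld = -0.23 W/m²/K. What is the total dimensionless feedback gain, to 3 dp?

Convert to gains: g_alb = 0.13/3.1 = 0.04194; g_wv = 1.8/3.1 = 0.5806; g_cld = -0.23/3.1 = -0.07419.
Total gain g = 0.54835.

0.548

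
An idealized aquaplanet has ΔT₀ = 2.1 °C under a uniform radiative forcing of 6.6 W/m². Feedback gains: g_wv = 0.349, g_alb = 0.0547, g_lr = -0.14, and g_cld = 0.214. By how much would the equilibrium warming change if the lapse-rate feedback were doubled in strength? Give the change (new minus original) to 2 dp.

-0.85 °C

Original: g = 0.4777, ΔT = 2.1/(1−0.4777) = 4.0207 °C.
With doubled lapse-rate: g' = 0.3377, ΔT' = 2.1/(1−0.3377) = 3.1708 °C.
Change = 3.1708 − 4.0207 = -0.85 °C.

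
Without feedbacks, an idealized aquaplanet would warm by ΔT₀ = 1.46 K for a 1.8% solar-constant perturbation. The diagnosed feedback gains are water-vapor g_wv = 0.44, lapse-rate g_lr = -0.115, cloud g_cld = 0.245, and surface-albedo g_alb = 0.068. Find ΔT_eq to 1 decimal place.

4.0 K

Total gain g = 0.44 − 0.115 + 0.245 + 0.068 = 0.638.
Amplification A = 1/(1 − 0.638) = 2.762.
ΔT = 1.46 × 2.762 = 4.0 K.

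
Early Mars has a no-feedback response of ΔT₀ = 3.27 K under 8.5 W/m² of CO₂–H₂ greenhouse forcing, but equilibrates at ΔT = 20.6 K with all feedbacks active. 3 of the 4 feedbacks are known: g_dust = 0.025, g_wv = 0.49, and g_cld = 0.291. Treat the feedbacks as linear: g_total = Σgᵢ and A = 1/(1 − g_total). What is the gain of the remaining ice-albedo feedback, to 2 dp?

0.04

Amplification A = ΔT/ΔT₀ = 20.6/3.27 = 6.3.
Total gain g = 1 − 1/A = 1 − 1/6.3 = 0.8413.
Known gains sum to 0.025 + 0.49 + 0.291 = 0.806.
g_ice = 0.8413 − 0.806 = 0.04.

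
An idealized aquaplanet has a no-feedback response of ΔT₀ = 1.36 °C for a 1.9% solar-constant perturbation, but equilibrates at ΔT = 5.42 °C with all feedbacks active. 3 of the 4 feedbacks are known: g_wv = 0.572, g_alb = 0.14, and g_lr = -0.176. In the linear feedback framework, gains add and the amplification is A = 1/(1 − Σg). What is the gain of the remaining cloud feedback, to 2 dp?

Amplification A = ΔT/ΔT₀ = 5.42/1.36 = 3.985.
Total gain g = 1 − 1/A = 1 − 1/3.985 = 0.7491.
Known gains sum to 0.572 + 0.14 − 0.176 = 0.536.
g_cld = 0.7491 − 0.536 = 0.21.

0.21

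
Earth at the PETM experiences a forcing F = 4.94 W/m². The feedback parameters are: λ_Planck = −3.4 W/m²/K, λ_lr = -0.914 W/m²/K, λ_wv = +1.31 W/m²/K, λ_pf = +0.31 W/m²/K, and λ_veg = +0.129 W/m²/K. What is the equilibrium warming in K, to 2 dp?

Net feedback parameter λ = (−3.4) + (-0.914) + (+1.31) + (+0.31) + (+0.129) = -2.565 W/m²/K.
ΔT = −F/λ = −4.94/(-2.565) = 1.93 K.

1.93 K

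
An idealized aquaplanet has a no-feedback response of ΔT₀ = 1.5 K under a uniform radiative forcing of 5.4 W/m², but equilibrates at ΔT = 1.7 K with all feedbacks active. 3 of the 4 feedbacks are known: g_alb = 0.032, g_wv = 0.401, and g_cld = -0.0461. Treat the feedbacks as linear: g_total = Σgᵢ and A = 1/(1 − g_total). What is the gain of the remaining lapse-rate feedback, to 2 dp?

-0.27

Amplification A = ΔT/ΔT₀ = 1.7/1.5 = 1.133.
Total gain g = 1 − 1/A = 1 − 1/1.133 = 0.1174.
Known gains sum to 0.032 + 0.401 − 0.0461 = 0.3869.
g_lr = 0.1174 − 0.3869 = -0.27.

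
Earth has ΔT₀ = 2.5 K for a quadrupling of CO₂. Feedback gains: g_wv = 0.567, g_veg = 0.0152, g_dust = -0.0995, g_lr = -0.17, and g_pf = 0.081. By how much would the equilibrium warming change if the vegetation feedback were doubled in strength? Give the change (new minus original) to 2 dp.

0.11 K

Original: g = 0.3937, ΔT = 2.5/(1−0.3937) = 4.1234 K.
With doubled vegetation: g' = 0.4089, ΔT' = 2.5/(1−0.4089) = 4.2294 K.
Change = 4.2294 − 4.1234 = 0.11 K.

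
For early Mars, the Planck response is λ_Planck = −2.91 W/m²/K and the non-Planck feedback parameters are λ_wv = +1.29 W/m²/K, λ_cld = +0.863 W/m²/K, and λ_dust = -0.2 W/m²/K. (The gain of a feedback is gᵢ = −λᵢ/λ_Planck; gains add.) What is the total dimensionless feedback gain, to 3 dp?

0.671

Convert to gains: g_wv = 1.29/2.91 = 0.4433; g_cld = 0.863/2.91 = 0.2966; g_dust = -0.2/2.91 = -0.06873.
Total gain g = 0.67117.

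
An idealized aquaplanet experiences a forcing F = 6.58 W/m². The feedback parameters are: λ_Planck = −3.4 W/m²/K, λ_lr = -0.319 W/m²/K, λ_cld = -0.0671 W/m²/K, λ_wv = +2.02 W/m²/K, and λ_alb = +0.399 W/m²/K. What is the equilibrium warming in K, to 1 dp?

Net feedback parameter λ = (−3.4) + (-0.319) + (-0.0671) + (+2.02) + (+0.399) = -1.3671 W/m²/K.
ΔT = −F/λ = −6.58/(-1.3671) = 4.8 K.

4.8 K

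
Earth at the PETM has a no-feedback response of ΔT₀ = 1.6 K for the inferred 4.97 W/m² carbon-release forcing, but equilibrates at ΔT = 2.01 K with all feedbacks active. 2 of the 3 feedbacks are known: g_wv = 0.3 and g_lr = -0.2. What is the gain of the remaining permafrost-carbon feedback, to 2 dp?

0.10

Amplification A = ΔT/ΔT₀ = 2.01/1.6 = 1.256.
Total gain g = 1 − 1/A = 1 − 1/1.256 = 0.2038.
Known gains sum to 0.3 − 0.2 = 0.1.
g_pf = 0.2038 − 0.1 = 0.10.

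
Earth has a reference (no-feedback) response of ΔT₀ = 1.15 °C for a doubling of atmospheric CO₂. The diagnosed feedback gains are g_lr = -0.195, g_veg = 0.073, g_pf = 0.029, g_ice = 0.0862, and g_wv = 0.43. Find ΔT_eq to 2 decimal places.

Total gain g = -0.195 + 0.073 + 0.029 + 0.0862 + 0.43 = 0.4232.
Amplification A = 1/(1 − 0.4232) = 1.734.
ΔT = 1.15 × 1.734 = 1.99 °C.

1.99 °C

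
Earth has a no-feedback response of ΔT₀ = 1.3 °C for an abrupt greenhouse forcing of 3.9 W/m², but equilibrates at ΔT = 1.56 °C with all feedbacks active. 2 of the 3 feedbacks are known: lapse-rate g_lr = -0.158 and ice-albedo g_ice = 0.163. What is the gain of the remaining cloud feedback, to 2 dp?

Amplification A = ΔT/ΔT₀ = 1.56/1.3 = 1.2.
Total gain g = 1 − 1/A = 1 − 1/1.2 = 0.1667.
Known gains sum to -0.158 + 0.163 = 0.005.
g_cld = 0.1667 − 0.005 = 0.16.

0.16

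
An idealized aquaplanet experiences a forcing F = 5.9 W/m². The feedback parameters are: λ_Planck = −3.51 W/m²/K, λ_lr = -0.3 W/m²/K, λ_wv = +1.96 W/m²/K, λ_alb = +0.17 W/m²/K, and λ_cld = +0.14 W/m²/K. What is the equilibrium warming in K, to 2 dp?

Net feedback parameter λ = (−3.51) + (-0.3) + (+1.96) + (+0.17) + (+0.14) = -1.54 W/m²/K.
ΔT = −F/λ = −5.9/(-1.54) = 3.83 K.

3.83 K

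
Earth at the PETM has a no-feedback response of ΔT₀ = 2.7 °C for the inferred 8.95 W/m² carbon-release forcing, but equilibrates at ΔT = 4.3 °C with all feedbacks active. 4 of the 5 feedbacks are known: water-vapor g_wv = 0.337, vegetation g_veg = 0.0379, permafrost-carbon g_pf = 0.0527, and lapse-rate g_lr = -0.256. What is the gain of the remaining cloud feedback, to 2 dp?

0.20

Amplification A = ΔT/ΔT₀ = 4.3/2.7 = 1.593.
Total gain g = 1 − 1/A = 1 − 1/1.593 = 0.3723.
Known gains sum to 0.337 + 0.0379 + 0.0527 − 0.256 = 0.1716.
g_cld = 0.3723 − 0.1716 = 0.20.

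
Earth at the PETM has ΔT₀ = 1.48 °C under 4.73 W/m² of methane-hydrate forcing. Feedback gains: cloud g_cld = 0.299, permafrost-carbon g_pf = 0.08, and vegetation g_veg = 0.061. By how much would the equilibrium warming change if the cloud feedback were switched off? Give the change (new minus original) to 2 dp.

-0.92 °C

Original: g = 0.44, ΔT = 1.48/(1−0.44) = 2.6429 °C.
Without cloud: g' = 0.141, ΔT' = 1.48/(1−0.141) = 1.7229 °C.
Change = 1.7229 − 2.6429 = -0.92 °C.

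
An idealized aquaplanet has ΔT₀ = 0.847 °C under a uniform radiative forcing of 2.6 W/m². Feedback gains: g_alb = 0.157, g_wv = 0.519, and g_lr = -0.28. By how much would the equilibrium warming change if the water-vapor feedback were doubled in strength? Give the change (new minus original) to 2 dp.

Original: g = 0.396, ΔT = 0.847/(1−0.396) = 1.4023 °C.
With doubled water-vapor: g' = 0.915, ΔT' = 0.847/(1−0.915) = 9.9647 °C.
Change = 9.9647 − 1.4023 = 8.56 °C.

8.56 °C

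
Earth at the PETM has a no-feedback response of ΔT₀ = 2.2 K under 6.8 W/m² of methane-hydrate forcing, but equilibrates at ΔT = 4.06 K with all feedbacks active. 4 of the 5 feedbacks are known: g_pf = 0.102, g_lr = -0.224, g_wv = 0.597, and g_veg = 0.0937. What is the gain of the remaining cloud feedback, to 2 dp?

Amplification A = ΔT/ΔT₀ = 4.06/2.2 = 1.845.
Total gain g = 1 − 1/A = 1 − 1/1.845 = 0.458.
Known gains sum to 0.102 − 0.224 + 0.597 + 0.0937 = 0.5687.
g_cld = 0.458 − 0.5687 = -0.11.

-0.11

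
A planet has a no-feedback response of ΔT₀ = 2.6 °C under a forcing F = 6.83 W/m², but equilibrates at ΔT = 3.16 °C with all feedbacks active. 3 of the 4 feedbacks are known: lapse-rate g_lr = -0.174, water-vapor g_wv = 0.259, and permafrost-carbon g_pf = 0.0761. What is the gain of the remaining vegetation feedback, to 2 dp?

0.02

Amplification A = ΔT/ΔT₀ = 3.16/2.6 = 1.215.
Total gain g = 1 − 1/A = 1 − 1/1.215 = 0.177.
Known gains sum to -0.174 + 0.259 + 0.0761 = 0.1611.
g_veg = 0.177 − 0.1611 = 0.02.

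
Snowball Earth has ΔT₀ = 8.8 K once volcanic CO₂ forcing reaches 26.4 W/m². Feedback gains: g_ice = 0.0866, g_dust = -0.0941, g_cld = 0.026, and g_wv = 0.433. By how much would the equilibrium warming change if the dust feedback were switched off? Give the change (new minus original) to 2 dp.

3.32 K

Original: g = 0.4515, ΔT = 8.8/(1−0.4515) = 16.0438 K.
Without dust: g' = 0.5456, ΔT' = 8.8/(1−0.5456) = 19.3662 K.
Change = 19.3662 − 16.0438 = 3.32 K.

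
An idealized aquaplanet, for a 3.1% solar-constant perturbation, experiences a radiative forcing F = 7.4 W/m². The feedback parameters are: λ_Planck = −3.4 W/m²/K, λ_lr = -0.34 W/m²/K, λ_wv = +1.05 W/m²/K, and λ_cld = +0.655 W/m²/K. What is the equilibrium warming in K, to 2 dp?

3.64 K

Net feedback parameter λ = (−3.4) + (-0.34) + (+1.05) + (+0.655) = -2.035 W/m²/K.
ΔT = −F/λ = −7.4/(-2.035) = 3.64 K.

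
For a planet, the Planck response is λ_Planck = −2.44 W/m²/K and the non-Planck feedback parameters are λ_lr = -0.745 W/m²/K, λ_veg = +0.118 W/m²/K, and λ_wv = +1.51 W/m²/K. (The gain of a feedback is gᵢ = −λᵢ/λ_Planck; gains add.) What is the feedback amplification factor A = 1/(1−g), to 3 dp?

Convert to gains: g_lr = -0.745/2.44 = -0.3053; g_veg = 0.118/2.44 = 0.04836; g_wv = 1.51/2.44 = 0.6189.
Total gain g = 0.36196.
A = 1/(1 − 0.36196) = 1.567.

1.567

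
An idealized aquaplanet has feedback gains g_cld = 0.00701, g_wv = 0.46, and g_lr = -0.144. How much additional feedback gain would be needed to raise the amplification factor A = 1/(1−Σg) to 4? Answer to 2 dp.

0.43

Current total gain = 0.32301.
Target gain for A = 4: g* = 1 − 1/4 = 0.75.
Additional gain needed = 0.75 − 0.32301 = 0.43.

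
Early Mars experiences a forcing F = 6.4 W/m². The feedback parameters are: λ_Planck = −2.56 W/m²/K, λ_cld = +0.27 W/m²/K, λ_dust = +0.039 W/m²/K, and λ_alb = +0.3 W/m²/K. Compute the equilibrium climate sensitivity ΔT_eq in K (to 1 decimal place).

3.3 K

Net feedback parameter λ = (−2.56) + (+0.27) + (+0.039) + (+0.3) = -1.951 W/m²/K.
ΔT = −F/λ = −6.4/(-1.951) = 3.3 K.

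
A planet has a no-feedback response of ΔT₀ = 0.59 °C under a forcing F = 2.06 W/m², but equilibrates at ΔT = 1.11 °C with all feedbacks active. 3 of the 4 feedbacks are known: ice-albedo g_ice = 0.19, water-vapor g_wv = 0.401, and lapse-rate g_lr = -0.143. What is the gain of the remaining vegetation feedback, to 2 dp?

0.02

Amplification A = ΔT/ΔT₀ = 1.11/0.59 = 1.881.
Total gain g = 1 − 1/A = 1 − 1/1.881 = 0.4684.
Known gains sum to 0.19 + 0.401 − 0.143 = 0.448.
g_veg = 0.4684 − 0.448 = 0.02.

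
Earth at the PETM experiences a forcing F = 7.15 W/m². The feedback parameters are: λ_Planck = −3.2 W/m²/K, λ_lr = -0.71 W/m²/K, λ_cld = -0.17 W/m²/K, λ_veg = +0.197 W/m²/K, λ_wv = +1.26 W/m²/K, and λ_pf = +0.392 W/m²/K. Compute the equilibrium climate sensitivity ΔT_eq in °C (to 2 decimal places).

Net feedback parameter λ = (−3.2) + (-0.71) + (-0.17) + (+0.197) + (+1.26) + (+0.392) = -2.231 W/m²/K.
ΔT = −F/λ = −7.15/(-2.231) = 3.20 °C.

3.20 °C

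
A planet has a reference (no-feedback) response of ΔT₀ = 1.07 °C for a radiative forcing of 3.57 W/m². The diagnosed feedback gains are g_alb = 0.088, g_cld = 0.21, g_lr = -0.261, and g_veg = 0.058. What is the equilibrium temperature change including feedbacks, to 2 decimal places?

Total gain g = 0.088 + 0.21 − 0.261 + 0.058 = 0.095.
Amplification A = 1/(1 − 0.095) = 1.105.
ΔT = 1.07 × 1.105 = 1.18 °C.

1.18 °C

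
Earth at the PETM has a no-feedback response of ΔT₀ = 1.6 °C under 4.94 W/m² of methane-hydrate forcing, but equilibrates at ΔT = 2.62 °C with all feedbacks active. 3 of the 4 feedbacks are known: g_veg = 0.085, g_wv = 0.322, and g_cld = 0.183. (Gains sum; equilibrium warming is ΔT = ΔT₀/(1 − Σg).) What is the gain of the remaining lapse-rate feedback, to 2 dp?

Amplification A = ΔT/ΔT₀ = 2.62/1.6 = 1.637.
Total gain g = 1 − 1/A = 1 − 1/1.637 = 0.3891.
Known gains sum to 0.085 + 0.322 + 0.183 = 0.59.
g_lr = 0.3891 − 0.59 = -0.20.

-0.20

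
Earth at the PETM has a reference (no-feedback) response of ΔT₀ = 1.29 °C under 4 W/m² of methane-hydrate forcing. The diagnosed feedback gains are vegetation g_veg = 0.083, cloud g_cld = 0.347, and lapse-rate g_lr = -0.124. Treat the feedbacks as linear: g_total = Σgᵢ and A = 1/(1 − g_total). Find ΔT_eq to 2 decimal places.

1.86 °C

Total gain g = 0.083 + 0.347 − 0.124 = 0.306.
Amplification A = 1/(1 − 0.306) = 1.441.
ΔT = 1.29 × 1.441 = 1.86 °C.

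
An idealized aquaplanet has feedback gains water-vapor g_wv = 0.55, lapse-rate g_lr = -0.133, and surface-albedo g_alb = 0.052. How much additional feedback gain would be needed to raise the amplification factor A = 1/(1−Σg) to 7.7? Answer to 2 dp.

Current total gain = 0.469.
Target gain for A = 7.7: g* = 1 − 1/7.7 = 0.8701.
Additional gain needed = 0.8701 − 0.469 = 0.40.

0.40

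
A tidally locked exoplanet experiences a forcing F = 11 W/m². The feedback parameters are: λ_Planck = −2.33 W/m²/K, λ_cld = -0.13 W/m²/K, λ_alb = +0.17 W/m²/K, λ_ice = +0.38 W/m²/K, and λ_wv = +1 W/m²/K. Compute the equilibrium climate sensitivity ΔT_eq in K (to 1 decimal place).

12.1 K

Net feedback parameter λ = (−2.33) + (-0.13) + (+0.17) + (+0.38) + (+1) = -0.91 W/m²/K.
ΔT = −F/λ = −11/(-0.91) = 12.1 K.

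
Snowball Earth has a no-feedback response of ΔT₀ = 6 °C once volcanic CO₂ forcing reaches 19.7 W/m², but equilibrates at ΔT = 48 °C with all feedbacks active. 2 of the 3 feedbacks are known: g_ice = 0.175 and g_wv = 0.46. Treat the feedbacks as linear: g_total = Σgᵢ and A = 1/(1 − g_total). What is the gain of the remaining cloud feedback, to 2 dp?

0.24

Amplification A = ΔT/ΔT₀ = 48/6 = 8.
Total gain g = 1 − 1/A = 1 − 1/8 = 0.875.
Known gains sum to 0.175 + 0.46 = 0.635.
g_cld = 0.875 − 0.635 = 0.24.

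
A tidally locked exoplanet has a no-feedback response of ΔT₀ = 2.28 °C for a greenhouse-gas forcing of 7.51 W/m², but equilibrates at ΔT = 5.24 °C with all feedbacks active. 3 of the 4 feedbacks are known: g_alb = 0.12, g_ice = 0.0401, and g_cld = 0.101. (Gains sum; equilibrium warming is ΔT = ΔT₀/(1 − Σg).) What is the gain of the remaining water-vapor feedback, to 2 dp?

0.30

Amplification A = ΔT/ΔT₀ = 5.24/2.28 = 2.298.
Total gain g = 1 − 1/A = 1 − 1/2.298 = 0.5648.
Known gains sum to 0.12 + 0.0401 + 0.101 = 0.2611.
g_wv = 0.5648 − 0.2611 = 0.30.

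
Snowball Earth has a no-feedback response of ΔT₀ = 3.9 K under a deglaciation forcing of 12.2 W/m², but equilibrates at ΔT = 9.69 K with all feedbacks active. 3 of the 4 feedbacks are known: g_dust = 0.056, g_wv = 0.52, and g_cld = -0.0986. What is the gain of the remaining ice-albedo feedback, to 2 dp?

0.12

Amplification A = ΔT/ΔT₀ = 9.69/3.9 = 2.485.
Total gain g = 1 − 1/A = 1 − 1/2.485 = 0.5976.
Known gains sum to 0.056 + 0.52 − 0.0986 = 0.4774.
g_ice = 0.5976 − 0.4774 = 0.12.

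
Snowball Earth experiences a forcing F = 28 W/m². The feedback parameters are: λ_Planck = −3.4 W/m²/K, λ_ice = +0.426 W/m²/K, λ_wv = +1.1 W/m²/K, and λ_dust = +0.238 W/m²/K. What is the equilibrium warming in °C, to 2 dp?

Net feedback parameter λ = (−3.4) + (+0.426) + (+1.1) + (+0.238) = -1.636 W/m²/K.
ΔT = −F/λ = −28/(-1.636) = 17.11 °C.

17.11 °C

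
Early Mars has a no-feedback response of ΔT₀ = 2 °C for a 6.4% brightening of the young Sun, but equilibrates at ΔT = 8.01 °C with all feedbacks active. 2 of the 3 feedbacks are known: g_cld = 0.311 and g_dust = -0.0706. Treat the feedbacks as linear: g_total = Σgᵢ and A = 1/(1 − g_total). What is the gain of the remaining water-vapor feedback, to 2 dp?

Amplification A = ΔT/ΔT₀ = 8.01/2 = 4.005.
Total gain g = 1 − 1/A = 1 − 1/4.005 = 0.7503.
Known gains sum to 0.311 − 0.0706 = 0.2404.
g_wv = 0.7503 − 0.2404 = 0.51.

0.51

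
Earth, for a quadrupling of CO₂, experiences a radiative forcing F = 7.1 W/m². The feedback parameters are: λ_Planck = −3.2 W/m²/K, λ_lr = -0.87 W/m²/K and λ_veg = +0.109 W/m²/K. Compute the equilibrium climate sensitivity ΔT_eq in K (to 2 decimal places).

1.79 K

Net feedback parameter λ = (−3.2) + (-0.87) + (+0.109) = -3.961 W/m²/K.
ΔT = −F/λ = −7.1/(-3.961) = 1.79 K.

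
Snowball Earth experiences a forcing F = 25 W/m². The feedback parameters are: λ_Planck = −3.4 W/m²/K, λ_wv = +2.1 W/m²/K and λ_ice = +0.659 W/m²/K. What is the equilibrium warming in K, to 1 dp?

Net feedback parameter λ = (−3.4) + (+2.1) + (+0.659) = -0.641 W/m²/K.
ΔT = −F/λ = −25/(-0.641) = 39.0 K.

39.0 K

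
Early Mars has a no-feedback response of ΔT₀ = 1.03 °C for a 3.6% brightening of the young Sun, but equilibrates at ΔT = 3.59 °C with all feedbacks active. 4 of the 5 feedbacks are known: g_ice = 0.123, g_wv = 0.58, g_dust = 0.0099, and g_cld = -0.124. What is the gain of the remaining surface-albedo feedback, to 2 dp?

0.12

Amplification A = ΔT/ΔT₀ = 3.59/1.03 = 3.485.
Total gain g = 1 − 1/A = 1 − 1/3.485 = 0.7131.
Known gains sum to 0.123 + 0.58 + 0.0099 − 0.124 = 0.5889.
g_alb = 0.7131 − 0.5889 = 0.12.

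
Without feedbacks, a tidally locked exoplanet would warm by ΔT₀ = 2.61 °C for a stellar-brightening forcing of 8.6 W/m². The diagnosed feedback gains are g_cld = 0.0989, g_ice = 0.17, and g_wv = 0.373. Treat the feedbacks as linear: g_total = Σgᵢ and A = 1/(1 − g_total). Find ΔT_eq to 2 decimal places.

Total gain g = 0.0989 + 0.17 + 0.373 = 0.6419.
Amplification A = 1/(1 − 0.6419) = 2.793.
ΔT = 2.61 × 2.793 = 7.29 °C.

7.29 °C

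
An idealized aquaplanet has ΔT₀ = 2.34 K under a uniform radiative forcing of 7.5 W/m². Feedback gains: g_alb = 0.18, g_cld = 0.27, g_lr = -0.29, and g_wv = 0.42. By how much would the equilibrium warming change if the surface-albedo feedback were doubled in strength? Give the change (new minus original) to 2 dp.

4.18 K

Original: g = 0.58, ΔT = 2.34/(1−0.58) = 5.5714 K.
With doubled surface-albedo: g' = 0.76, ΔT' = 2.34/(1−0.76) = 9.7500 K.
Change = 9.7500 − 5.5714 = 4.18 K.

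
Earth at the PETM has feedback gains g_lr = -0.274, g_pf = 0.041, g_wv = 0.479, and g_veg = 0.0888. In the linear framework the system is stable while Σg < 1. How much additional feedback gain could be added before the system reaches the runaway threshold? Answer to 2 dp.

0.67

Current total gain = -0.274 + 0.041 + 0.479 + 0.0888 = 0.3348.
Margin to runaway = 1 − 0.3348 = 0.67.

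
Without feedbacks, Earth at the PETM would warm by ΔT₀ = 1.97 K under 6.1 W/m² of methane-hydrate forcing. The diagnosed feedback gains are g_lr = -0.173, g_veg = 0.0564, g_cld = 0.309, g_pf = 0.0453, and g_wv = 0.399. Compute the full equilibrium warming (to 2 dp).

5.42 K

Total gain g = -0.173 + 0.0564 + 0.309 + 0.0453 + 0.399 = 0.6367.
Amplification A = 1/(1 − 0.6367) = 2.753.
ΔT = 1.97 × 2.753 = 5.42 K.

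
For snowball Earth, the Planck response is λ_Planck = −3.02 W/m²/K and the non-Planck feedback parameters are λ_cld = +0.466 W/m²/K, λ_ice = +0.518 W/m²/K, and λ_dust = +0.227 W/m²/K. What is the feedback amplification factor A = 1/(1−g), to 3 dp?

1.669

Convert to gains: g_cld = 0.466/3.02 = 0.1543; g_ice = 0.518/3.02 = 0.1715; g_dust = 0.227/3.02 = 0.07517.
Total gain g = 0.40097.
A = 1/(1 − 0.40097) = 1.669.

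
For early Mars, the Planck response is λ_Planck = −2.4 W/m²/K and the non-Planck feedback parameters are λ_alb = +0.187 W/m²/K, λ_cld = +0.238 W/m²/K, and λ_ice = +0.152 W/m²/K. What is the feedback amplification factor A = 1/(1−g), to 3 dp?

Convert to gains: g_alb = 0.187/2.4 = 0.07792; g_cld = 0.238/2.4 = 0.09917; g_ice = 0.152/2.4 = 0.06333.
Total gain g = 0.24042.
A = 1/(1 − 0.24042) = 1.317.

1.317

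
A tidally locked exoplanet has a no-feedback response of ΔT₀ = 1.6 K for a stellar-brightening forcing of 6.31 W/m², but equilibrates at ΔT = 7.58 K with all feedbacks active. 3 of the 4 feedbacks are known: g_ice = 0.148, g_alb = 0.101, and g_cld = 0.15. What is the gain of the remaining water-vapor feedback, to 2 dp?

Amplification A = ΔT/ΔT₀ = 7.58/1.6 = 4.737.
Total gain g = 1 − 1/A = 1 − 1/4.737 = 0.7889.
Known gains sum to 0.148 + 0.101 + 0.15 = 0.399.
g_wv = 0.7889 − 0.399 = 0.39.

0.39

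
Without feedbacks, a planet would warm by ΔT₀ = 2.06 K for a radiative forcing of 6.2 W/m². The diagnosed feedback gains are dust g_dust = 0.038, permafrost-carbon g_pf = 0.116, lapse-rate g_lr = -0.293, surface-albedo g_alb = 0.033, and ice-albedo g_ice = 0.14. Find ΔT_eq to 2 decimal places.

2.13 K

Total gain g = 0.038 + 0.116 − 0.293 + 0.033 + 0.14 = 0.034.
Amplification A = 1/(1 − 0.034) = 1.035.
ΔT = 2.06 × 1.035 = 2.13 K.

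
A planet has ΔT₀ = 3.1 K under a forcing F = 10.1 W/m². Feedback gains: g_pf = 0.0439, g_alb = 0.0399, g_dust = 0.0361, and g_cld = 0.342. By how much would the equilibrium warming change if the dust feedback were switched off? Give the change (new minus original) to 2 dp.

-0.36 K

Original: g = 0.4619, ΔT = 3.1/(1−0.4619) = 5.7610 K.
Without dust: g' = 0.4258, ΔT' = 3.1/(1−0.4258) = 5.3988 K.
Change = 5.3988 − 5.7610 = -0.36 K.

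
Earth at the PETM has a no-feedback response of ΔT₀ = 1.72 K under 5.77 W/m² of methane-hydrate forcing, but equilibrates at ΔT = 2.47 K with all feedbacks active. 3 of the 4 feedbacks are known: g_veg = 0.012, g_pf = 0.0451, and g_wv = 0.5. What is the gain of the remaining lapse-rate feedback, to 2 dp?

-0.25

Amplification A = ΔT/ΔT₀ = 2.47/1.72 = 1.436.
Total gain g = 1 − 1/A = 1 − 1/1.436 = 0.3036.
Known gains sum to 0.012 + 0.0451 + 0.5 = 0.5571.
g_lr = 0.3036 − 0.5571 = -0.25.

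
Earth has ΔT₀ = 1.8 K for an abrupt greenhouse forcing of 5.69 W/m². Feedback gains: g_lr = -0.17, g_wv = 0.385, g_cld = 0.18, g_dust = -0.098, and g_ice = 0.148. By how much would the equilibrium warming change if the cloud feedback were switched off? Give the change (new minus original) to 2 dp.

-0.79 K

Original: g = 0.445, ΔT = 1.8/(1−0.445) = 3.2432 K.
Without cloud: g' = 0.265, ΔT' = 1.8/(1−0.265) = 2.4490 K.
Change = 2.4490 − 3.2432 = -0.79 K.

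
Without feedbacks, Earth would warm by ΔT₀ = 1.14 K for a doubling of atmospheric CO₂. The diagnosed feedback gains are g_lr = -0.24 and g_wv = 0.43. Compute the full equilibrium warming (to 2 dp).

1.41 K

Total gain g = -0.24 + 0.43 = 0.19.
Amplification A = 1/(1 − 0.19) = 1.235.
ΔT = 1.14 × 1.235 = 1.41 K.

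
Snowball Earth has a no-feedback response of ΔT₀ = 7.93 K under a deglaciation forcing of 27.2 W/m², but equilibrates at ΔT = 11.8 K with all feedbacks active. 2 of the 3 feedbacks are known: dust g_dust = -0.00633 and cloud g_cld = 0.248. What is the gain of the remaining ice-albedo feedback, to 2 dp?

0.09

Amplification A = ΔT/ΔT₀ = 11.8/7.93 = 1.488.
Total gain g = 1 − 1/A = 1 − 1/1.488 = 0.328.
Known gains sum to -0.00633 + 0.248 = 0.24167.
g_ice = 0.328 − 0.24167 = 0.09.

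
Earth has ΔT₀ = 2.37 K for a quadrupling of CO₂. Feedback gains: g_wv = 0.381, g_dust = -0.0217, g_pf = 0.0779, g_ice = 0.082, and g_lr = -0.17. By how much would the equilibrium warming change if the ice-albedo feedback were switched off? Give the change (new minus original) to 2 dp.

Original: g = 0.3492, ΔT = 2.37/(1−0.3492) = 3.6417 K.
Without ice-albedo: g' = 0.2672, ΔT' = 2.37/(1−0.2672) = 3.2342 K.
Change = 3.2342 − 3.6417 = -0.41 K.

-0.41 K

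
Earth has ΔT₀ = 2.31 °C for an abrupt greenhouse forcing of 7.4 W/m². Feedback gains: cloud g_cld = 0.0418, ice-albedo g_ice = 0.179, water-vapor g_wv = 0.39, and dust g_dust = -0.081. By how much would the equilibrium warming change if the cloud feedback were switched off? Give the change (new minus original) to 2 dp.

-0.40 °C

Original: g = 0.5298, ΔT = 2.31/(1−0.5298) = 4.9128 °C.
Without cloud: g' = 0.488, ΔT' = 2.31/(1−0.488) = 4.5117 °C.
Change = 4.5117 − 4.9128 = -0.40 °C.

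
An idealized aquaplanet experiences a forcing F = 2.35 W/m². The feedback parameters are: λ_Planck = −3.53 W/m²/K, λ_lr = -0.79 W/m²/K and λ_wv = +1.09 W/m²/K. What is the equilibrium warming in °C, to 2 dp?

0.73 °C

Net feedback parameter λ = (−3.53) + (-0.79) + (+1.09) = -3.23 W/m²/K.
ΔT = −F/λ = −2.35/(-3.23) = 0.73 °C.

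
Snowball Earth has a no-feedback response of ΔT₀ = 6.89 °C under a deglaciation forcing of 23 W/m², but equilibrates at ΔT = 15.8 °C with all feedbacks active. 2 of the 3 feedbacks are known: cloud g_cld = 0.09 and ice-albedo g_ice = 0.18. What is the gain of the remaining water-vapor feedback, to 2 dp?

0.29

Amplification A = ΔT/ΔT₀ = 15.8/6.89 = 2.293.
Total gain g = 1 − 1/A = 1 − 1/2.293 = 0.5639.
Known gains sum to 0.09 + 0.18 = 0.27.
g_wv = 0.5639 − 0.27 = 0.29.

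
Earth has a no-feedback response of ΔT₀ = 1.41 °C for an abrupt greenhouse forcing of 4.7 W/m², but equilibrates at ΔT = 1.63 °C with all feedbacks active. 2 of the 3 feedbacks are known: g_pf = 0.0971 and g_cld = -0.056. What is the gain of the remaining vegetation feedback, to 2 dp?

0.09

Amplification A = ΔT/ΔT₀ = 1.63/1.41 = 1.156.
Total gain g = 1 − 1/A = 1 − 1/1.156 = 0.1349.
Known gains sum to 0.0971 − 0.056 = 0.0411.
g_veg = 0.1349 − 0.0411 = 0.09.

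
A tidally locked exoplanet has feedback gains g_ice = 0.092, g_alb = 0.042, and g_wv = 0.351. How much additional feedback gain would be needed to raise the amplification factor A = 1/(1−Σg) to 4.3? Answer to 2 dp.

Current total gain = 0.485.
Target gain for A = 4.3: g* = 1 − 1/4.3 = 0.7674.
Additional gain needed = 0.7674 − 0.485 = 0.28.

0.28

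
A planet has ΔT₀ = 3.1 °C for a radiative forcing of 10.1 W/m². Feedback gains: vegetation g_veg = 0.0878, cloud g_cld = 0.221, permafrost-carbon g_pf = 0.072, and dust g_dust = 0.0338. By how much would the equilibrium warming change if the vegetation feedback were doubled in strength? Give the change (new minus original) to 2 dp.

Original: g = 0.4146, ΔT = 3.1/(1−0.4146) = 5.2955 °C.
With doubled vegetation: g' = 0.5024, ΔT' = 3.1/(1−0.5024) = 6.2299 °C.
Change = 6.2299 − 5.2955 = 0.93 °C.

0.93 °C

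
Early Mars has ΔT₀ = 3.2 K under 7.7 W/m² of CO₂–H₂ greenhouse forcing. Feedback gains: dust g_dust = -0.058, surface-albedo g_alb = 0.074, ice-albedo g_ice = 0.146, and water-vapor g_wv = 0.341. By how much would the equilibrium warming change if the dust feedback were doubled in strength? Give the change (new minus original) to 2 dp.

Original: g = 0.503, ΔT = 3.2/(1−0.503) = 6.4386 K.
With doubled dust: g' = 0.445, ΔT' = 3.2/(1−0.445) = 5.7658 K.
Change = 5.7658 − 6.4386 = -0.67 K.

-0.67 K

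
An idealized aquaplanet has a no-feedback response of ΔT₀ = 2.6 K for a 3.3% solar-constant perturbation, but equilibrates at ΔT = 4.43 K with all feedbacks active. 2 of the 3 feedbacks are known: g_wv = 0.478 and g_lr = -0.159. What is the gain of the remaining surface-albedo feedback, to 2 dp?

0.09

Amplification A = ΔT/ΔT₀ = 4.43/2.6 = 1.704.
Total gain g = 1 − 1/A = 1 − 1/1.704 = 0.4131.
Known gains sum to 0.478 − 0.159 = 0.319.
g_alb = 0.4131 − 0.319 = 0.09.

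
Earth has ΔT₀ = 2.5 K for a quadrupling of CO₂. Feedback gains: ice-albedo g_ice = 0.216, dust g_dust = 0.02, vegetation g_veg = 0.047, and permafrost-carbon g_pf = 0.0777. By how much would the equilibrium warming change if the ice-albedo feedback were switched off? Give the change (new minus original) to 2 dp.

Original: g = 0.3607, ΔT = 2.5/(1−0.3607) = 3.9105 K.
Without ice-albedo: g' = 0.1447, ΔT' = 2.5/(1−0.1447) = 2.9230 K.
Change = 2.9230 − 3.9105 = -0.99 K.

-0.99 K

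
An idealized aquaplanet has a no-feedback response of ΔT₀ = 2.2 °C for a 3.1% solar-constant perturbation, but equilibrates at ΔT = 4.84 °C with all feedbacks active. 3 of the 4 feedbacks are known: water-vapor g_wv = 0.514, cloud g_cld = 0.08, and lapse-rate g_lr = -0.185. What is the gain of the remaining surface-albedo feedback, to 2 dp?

Amplification A = ΔT/ΔT₀ = 4.84/2.2 = 2.2.
Total gain g = 1 − 1/A = 1 − 1/2.2 = 0.5455.
Known gains sum to 0.514 + 0.08 − 0.185 = 0.409.
g_alb = 0.5455 − 0.409 = 0.14.

0.14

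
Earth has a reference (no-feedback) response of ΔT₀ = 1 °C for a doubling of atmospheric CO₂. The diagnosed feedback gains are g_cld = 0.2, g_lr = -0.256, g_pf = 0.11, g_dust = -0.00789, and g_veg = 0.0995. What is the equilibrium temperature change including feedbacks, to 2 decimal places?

1.17 °C

Total gain g = 0.2 − 0.256 + 0.11 − 0.00789 + 0.0995 = 0.14561.
Amplification A = 1/(1 − 0.14561) = 1.17.
ΔT = 1 × 1.17 = 1.17 °C.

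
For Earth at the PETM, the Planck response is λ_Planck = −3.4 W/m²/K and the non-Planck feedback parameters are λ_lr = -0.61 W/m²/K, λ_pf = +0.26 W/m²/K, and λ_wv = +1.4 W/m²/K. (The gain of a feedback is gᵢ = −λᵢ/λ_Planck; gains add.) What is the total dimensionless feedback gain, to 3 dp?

0.309

Convert to gains: g_lr = -0.61/3.4 = -0.1794; g_pf = 0.26/3.4 = 0.07647; g_wv = 1.4/3.4 = 0.4118.
Total gain g = 0.30887.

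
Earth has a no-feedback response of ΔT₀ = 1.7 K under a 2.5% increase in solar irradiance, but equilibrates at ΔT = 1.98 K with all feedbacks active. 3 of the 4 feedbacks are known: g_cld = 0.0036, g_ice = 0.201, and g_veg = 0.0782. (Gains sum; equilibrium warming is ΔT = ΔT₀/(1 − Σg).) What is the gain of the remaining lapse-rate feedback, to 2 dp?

Amplification A = ΔT/ΔT₀ = 1.98/1.7 = 1.165.
Total gain g = 1 − 1/A = 1 − 1/1.165 = 0.1416.
Known gains sum to 0.0036 + 0.201 + 0.0782 = 0.2828.
g_lr = 0.1416 − 0.2828 = -0.14.

-0.14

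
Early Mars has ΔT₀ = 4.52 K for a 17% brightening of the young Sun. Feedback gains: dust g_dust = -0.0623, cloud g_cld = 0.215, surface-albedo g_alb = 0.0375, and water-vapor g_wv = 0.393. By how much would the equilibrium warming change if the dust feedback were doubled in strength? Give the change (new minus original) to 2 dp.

Original: g = 0.5832, ΔT = 4.52/(1−0.5832) = 10.8445 K.
With doubled dust: g' = 0.5209, ΔT' = 4.52/(1−0.5209) = 9.4344 K.
Change = 9.4344 − 10.8445 = -1.41 K.

-1.41 K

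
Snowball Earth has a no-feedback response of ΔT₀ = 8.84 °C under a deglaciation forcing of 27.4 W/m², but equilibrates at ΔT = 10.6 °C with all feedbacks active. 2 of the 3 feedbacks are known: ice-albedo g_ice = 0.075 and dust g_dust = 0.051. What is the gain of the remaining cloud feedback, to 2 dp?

Amplification A = ΔT/ΔT₀ = 10.6/8.84 = 1.199.
Total gain g = 1 − 1/A = 1 − 1/1.199 = 0.166.
Known gains sum to 0.075 + 0.051 = 0.126.
g_cld = 0.166 − 0.126 = 0.04.

0.04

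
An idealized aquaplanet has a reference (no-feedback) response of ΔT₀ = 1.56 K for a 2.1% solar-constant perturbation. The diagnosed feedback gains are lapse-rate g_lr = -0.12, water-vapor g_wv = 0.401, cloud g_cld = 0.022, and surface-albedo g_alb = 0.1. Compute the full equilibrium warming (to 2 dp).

Total gain g = -0.12 + 0.401 + 0.022 + 0.1 = 0.403.
Amplification A = 1/(1 − 0.403) = 1.675.
ΔT = 1.56 × 1.675 = 2.61 K.

2.61 K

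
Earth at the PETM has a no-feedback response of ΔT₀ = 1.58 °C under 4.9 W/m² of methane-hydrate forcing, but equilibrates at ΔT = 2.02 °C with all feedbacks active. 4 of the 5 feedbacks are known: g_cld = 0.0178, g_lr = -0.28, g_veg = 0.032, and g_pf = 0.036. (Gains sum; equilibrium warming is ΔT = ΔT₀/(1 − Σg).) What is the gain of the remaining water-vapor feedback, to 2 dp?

0.41

Amplification A = ΔT/ΔT₀ = 2.02/1.58 = 1.278.
Total gain g = 1 − 1/A = 1 − 1/1.278 = 0.2175.
Known gains sum to 0.0178 − 0.28 + 0.032 + 0.036 = -0.1942.
g_wv = 0.2175 + 0.1942 = 0.41.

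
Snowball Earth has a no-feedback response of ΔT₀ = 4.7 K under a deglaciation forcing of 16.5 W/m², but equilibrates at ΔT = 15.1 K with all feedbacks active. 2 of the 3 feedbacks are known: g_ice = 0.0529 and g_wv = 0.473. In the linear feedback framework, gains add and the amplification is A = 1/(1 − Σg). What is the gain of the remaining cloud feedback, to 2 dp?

0.16

Amplification A = ΔT/ΔT₀ = 15.1/4.7 = 3.213.
Total gain g = 1 − 1/A = 1 − 1/3.213 = 0.6888.
Known gains sum to 0.0529 + 0.473 = 0.5259.
g_cld = 0.6888 − 0.5259 = 0.16.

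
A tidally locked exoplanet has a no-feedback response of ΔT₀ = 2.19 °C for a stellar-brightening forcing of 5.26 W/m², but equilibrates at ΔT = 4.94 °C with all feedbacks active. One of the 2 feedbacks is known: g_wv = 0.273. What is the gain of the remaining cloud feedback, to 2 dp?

0.28

Amplification A = ΔT/ΔT₀ = 4.94/2.19 = 2.256.
Total gain g = 1 − 1/A = 1 − 1/2.256 = 0.5567.
The known gain is 0.273.
g_cld = 0.5567 − 0.273 = 0.28.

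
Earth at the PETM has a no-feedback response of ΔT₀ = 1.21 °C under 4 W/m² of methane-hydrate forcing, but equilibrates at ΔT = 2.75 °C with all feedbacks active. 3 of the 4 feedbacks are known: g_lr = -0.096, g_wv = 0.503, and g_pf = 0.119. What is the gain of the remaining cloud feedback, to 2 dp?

0.03

Amplification A = ΔT/ΔT₀ = 2.75/1.21 = 2.273.
Total gain g = 1 − 1/A = 1 − 1/2.273 = 0.5601.
Known gains sum to -0.096 + 0.503 + 0.119 = 0.526.
g_cld = 0.5601 − 0.526 = 0.03.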